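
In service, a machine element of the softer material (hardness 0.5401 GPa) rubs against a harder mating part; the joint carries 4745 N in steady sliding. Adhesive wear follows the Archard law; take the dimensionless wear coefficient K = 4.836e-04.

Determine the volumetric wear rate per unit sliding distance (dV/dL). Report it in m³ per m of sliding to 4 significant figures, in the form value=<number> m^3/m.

value=4.249e-09 m^3/m

Each operation carries full float precision. Intermediates are printed rounded; rounded just once: 4 significant figures.
Convert: Hardness H = 0.5401 GPa = 5.401e+08 Pa.
Collected in SI base units: W = 4745 N, H = 5.401e+08 Pa, K = 4.836e-04.
Volumetric rate dV/dL = K·W/H: 4.836e-04 · 4745 / 5.401e+08 = 4.249e-09 m³/m.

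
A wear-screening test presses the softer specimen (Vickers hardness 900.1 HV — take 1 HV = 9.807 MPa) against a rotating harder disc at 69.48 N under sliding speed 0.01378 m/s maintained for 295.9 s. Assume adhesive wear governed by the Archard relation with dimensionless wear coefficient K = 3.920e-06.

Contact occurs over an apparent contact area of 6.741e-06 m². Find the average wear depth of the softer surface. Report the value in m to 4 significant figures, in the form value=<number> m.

The algebra keeps exact precision; intermediates are printed rounded; a lone final rounding to 4 significant figures.
Total distance L = v·t = 0.01378 m/s × 295.9 s = 4.078 m.
Hardness H = 900.1 HV × 9.807 MPa/HV = 8827 MPa = 8.827e+09 Pa.
Working in SI base units: W = 69.48 N, H = 8.827e+09 Pa, K = 3.920e-06.
Volume removed: V = K·W·L/H = 3.920e-06 · 69.48 · 4.078 / 8.827e+09 = 1.258e-13 m³.
Mean depth h = V/A = 1.258e-13 / 6.741e-06 = 1.866e-08 m.

value=1.866e-08 m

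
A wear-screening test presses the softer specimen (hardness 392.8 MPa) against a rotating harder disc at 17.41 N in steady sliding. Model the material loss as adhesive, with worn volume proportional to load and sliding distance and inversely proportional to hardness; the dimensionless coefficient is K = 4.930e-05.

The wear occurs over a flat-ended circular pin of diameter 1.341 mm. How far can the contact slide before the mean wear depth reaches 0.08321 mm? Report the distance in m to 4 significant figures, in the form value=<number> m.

value=53.78 m

Every step runs at full float precision. Intermediate values are printed rounded. Rounded just once to four significant figures.
Convert: Hardness H = 392.8 MPa = 3.928e+08 Pa.
Convert: Pin diameter d = 1.341 mm = 0.001341 m. Contact area A = π·d²/4 = π·(0.001341 m)²/4 = 1.412e-06 m².
Convert: Depth limit h_lim = 0.08321 mm = 8.321e-05 m.
Working in SI base units: W = 17.41 N, H = 3.928e+08 Pa, K = 4.930e-05.
Permissible volume V_lim = h_lim·A = 8.321e-05 · 1.412e-06 = 1.175e-10 m³.
Inverting, life L = V_lim·H/(K·W) = 1.175e-10 · 3.928e+08 / (4.930e-05 · 17.41) = 53.78 m.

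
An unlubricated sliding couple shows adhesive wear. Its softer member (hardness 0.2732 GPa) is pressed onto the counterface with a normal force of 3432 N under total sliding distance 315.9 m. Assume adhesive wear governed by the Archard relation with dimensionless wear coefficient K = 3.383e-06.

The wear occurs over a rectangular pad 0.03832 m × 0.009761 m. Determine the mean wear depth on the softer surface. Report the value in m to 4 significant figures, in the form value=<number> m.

value=3.589e-05 m

All arithmetic runs at exact precision — intermediates are printed rounded. Rounded once at the end, at 4 significant digits.
Hardness H = 0.2732 GPa = 2.732e+08 Pa.
Contact area A = 0.03832 m × 0.009761 m = 3.740e-04 m².
In SI base units, W = 3432 N, H = 2.732e+08 Pa, K = 3.383e-06.
Worn volume V = K·W·L/H = 3.383e-06 · 3432 · 315.9 / 2.732e+08 = 1.343e-08 m³.
Mean depth h = V/A = 1.343e-08 / 3.740e-04 = 3.589e-05 m.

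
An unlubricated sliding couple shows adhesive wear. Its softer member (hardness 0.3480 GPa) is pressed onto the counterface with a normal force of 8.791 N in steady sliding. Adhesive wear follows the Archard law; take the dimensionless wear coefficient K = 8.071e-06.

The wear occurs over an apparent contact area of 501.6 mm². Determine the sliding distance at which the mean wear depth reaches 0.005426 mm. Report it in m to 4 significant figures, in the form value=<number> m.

Each operation carries full float precision, and intermediates appear rounded; rounded once at the end to four significant figures.
Hardness H = 0.3480 GPa = 3.480e+08 Pa.
Contact area A = 501.6 mm² = 5.016e-04 m².
Depth limit h_lim = 0.005426 mm = 5.426e-06 m.
As SI base values: W = 8.791 N, H = 3.480e+08 Pa, K = 8.071e-06.
Allowed volume V_lim = h_lim·A = 5.426e-06 · 5.016e-04 = 2.722e-09 m³.
Thus life L = V_lim·H/(K·W) = 2.722e-09 · 3.480e+08 / (8.071e-06 · 8.791) = 1.335e+04 m.

value=1.335e+04 m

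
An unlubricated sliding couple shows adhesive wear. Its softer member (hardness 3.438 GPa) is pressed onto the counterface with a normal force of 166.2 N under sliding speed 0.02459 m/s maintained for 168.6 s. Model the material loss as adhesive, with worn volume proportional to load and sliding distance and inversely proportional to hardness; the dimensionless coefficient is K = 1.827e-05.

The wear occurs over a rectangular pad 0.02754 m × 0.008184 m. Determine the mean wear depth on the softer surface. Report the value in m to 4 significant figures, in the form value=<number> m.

The intermediates are displayed rounded; all working math holds full precision. Rounded once at the end to 4 significant figures.
Distance covered L = v·t = 0.02459 m/s × 168.6 s = 4.146 m.
Hardness H = 3.438 GPa = 3.438e+09 Pa.
Contact area A = 0.02754 m × 0.008184 m = 2.254e-04 m².
As SI base values: W = 166.2 N, H = 3.438e+09 Pa, K = 1.827e-05.
The Archard volume V = K·W·L/H = 1.827e-05 · 166.2 · 4.146 / 3.438e+09 = 3.662e-12 m³.
Depth of wear h = V/A = 3.662e-12 / 2.254e-04 = 1.625e-08 m.

value=1.625e-08 m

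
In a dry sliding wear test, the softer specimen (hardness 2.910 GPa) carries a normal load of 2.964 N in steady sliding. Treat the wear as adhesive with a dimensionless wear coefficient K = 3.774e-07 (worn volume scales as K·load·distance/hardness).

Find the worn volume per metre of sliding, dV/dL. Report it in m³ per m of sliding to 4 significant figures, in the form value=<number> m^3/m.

value=3.844e-16 m^3/m

Shown intermediates are rounded. The computation runs at exact precision — rounded just once, at 4 significant digits.
Hardness H = 2.910 GPa = 2.910e+09 Pa.
As SI base values: W = 2.964 N, H = 2.910e+09 Pa, K = 3.774e-07.
Rate of wear dV/dL = K·W/H (no L dependence): 3.774e-07 · 2.964 / 2.910e+09 = 3.844e-16 m³/m.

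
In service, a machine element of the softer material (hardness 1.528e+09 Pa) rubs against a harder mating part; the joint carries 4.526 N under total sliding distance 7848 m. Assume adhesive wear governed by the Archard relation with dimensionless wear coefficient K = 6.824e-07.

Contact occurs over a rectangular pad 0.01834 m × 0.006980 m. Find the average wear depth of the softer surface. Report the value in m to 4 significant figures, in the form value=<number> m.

Quoted intermediates are rounded, and the computation holds full precision, and rounded just once: 4 significant digits.
Contact area A = 0.01834 m × 0.006980 m = 1.280e-04 m².
Restated in SI base units: W = 4.526 N, H = 1.528e+09 Pa, K = 6.824e-07.
Wear volume V = K·W·L/H = 6.824e-07 · 4.526 · 7848 / 1.528e+09 = 1.586e-11 m³.
Average depth h = V/A = 1.586e-11 / 1.280e-04 = 1.239e-07 m.

value=1.239e-07 m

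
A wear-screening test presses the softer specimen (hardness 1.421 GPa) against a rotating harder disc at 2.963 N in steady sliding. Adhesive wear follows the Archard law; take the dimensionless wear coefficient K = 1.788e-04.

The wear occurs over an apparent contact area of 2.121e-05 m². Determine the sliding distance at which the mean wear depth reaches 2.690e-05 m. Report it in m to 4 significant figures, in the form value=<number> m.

Displayed values are rounded; the algebra keeps exact precision, and rounded just once, at 4 significant digits.
Hardness H = 1.421 GPa = 1.421e+09 Pa.
As SI base values: W = 2.963 N, H = 1.421e+09 Pa, K = 1.788e-04.
Permissible volume V_lim = h_lim·A = 2.690e-05 · 2.121e-05 = 5.705e-10 m³.
Thus life L = V_lim·H/(K·W) = 5.705e-10 · 1.421e+09 / (1.788e-04 · 2.963) = 1530 m.

value=1530 m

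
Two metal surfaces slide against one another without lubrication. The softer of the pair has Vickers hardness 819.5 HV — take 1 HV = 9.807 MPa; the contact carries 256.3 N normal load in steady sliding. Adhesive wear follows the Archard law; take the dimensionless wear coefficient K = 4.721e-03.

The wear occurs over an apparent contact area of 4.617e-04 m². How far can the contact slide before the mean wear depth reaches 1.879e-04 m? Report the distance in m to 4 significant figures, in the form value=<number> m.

All working math maintains full precision, and intermediate values are shown rounded; one final rounding, at 4 significant digits.
Convert: Hardness H = 819.5 HV × 9.807 MPa/HV = 8037 MPa = 8.037e+09 Pa.
In SI base units, W = 256.3 N, H = 8.037e+09 Pa, K = 4.721e-03.
Allowed volume V_lim = h_lim·A = 1.879e-04 · 4.617e-04 = 8.675e-08 m³.
Life L = V_lim·H/(K·W) = 8.675e-08 · 8.037e+09 / (4.721e-03 · 256.3) = 576.2 m.

value=576.2 m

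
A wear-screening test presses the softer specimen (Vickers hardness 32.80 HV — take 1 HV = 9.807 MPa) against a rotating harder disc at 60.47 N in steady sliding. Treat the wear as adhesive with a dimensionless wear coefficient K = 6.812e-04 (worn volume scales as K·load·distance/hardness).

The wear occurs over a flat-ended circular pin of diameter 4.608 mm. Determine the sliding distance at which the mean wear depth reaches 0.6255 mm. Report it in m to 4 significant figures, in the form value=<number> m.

Displayed values are rounded — each operation carries full precision — a single final rounding, at four significant digits.
Convert: Hardness H = 32.80 HV × 9.807 MPa/HV = 321.7 MPa = 3.217e+08 Pa.
Convert: Pin diameter d = 4.608 mm = 0.004608 m. Contact area A = π·d²/4 = π·(0.004608 m)²/4 = 1.668e-05 m².
Convert: Depth limit h_lim = 0.6255 mm = 6.255e-04 m.
Restated in SI base units: W = 60.47 N, H = 3.217e+08 Pa, K = 6.812e-04.
Limit volume V_lim = h_lim·A = 6.255e-04 · 1.668e-05 = 1.043e-08 m³.
Thus life L = V_lim·H/(K·W) = 1.043e-08 · 3.217e+08 / (6.812e-04 · 60.47) = 81.46 m.

value=81.46 m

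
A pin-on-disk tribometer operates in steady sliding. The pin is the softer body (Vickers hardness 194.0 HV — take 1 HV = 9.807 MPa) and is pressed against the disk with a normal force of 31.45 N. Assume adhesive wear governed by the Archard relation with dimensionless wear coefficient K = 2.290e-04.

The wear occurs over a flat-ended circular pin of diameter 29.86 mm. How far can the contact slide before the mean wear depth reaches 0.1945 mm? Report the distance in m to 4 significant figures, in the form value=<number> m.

The intermediates are printed rounded — the algebra carries full precision; rounded once at the end to four significant digits.
Convert: Hardness H = 194.0 HV × 9.807 MPa/HV = 1903 MPa = 1.903e+09 Pa.
Convert: Pin diameter d = 29.86 mm = 0.02986 m. Contact area A = π·d²/4 = π·(0.02986 m)²/4 = 7.003e-04 m².
Convert: Depth limit h_lim = 0.1945 mm = 1.945e-04 m.
Collected in SI base units: W = 31.45 N, H = 1.903e+09 Pa, K = 2.290e-04.
Permissible volume V_lim = h_lim·A = 1.945e-04 · 7.003e-04 = 1.362e-07 m³.
Life L = V_lim·H/(K·W) = 1.362e-07 · 1.903e+09 / (2.290e-04 · 31.45) = 3.598e+04 m.

value=3.598e+04 m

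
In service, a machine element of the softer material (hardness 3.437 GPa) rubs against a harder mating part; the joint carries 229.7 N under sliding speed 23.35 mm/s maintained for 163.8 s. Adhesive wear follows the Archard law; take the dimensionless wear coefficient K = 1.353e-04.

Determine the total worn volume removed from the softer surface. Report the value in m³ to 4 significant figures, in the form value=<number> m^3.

value=3.458e-11 m^3

Intermediate values are displayed rounded, and every step runs at full precision. Rounded once at the end: four significant figures.
Sliding speed v = 23.35 mm/s = 0.02335 m/s. The distance L = v·t = 0.02335 m/s × 163.8 s = 3.825 m.
Hardness H = 3.437 GPa = 3.437e+09 Pa.
In SI base units, W = 229.7 N, H = 3.437e+09 Pa, K = 1.353e-04.
Archard relation: V = K·W·L/H = 1.353e-04 · 229.7 · 3.825 / 3.437e+09 = 3.458e-11 m³.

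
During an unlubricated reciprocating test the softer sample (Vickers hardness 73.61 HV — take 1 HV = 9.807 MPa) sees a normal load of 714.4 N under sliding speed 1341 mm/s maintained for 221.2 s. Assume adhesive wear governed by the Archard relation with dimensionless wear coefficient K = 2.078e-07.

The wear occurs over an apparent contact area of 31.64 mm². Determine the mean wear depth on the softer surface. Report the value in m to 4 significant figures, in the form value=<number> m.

All arithmetic runs at full float precision; intermediates are displayed rounded. Rounded just once: 4 significant figures.
Sliding speed v = 1341 mm/s = 1.341 m/s. Path length L = v·t = 1.341 m/s × 221.2 s = 296.6 m.
Hardness H = 73.61 HV × 9.807 MPa/HV = 721.9 MPa = 7.219e+08 Pa.
Contact area A = 31.64 mm² = 3.164e-05 m².
Collected in SI base units: W = 714.4 N, H = 7.219e+08 Pa, K = 2.078e-07.
The Archard volume V = K·W·L/H = 2.078e-07 · 714.4 · 296.6 / 7.219e+08 = 6.100e-11 m³.
Mean wear depth h = V/A = 6.100e-11 / 3.164e-05 = 1.928e-06 m.

value=1.928e-06 m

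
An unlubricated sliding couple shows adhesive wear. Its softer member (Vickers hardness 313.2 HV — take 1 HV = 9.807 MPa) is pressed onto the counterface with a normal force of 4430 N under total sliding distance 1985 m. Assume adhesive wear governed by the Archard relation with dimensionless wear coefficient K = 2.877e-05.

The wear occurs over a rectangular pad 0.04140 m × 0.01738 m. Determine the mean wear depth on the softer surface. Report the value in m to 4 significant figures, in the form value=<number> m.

Every step maintains full float precision, and the intermediates appear rounded. Rounded just once, at 4 significant digits.
Hardness H = 313.2 HV × 9.807 MPa/HV = 3072 MPa = 3.072e+09 Pa.
Contact area A = 0.04140 m × 0.01738 m = 7.195e-04 m².
In SI base units: W = 4430 N, H = 3.072e+09 Pa, K = 2.877e-05.
The Archard volume V = K·W·L/H = 2.877e-05 · 4430 · 1985 / 3.072e+09 = 8.237e-08 m³.
Wear depth h = V/A = 8.237e-08 / 7.195e-04 = 1.145e-04 m.

value=1.145e-04 m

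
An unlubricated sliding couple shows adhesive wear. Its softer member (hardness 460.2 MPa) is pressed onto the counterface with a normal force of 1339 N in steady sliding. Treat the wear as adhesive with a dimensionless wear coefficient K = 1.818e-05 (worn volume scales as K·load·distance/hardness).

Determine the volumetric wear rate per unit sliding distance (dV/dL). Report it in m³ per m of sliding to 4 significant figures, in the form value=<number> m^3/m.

value=5.290e-11 m^3/m

Shown intermediates are rounded, and each operation runs at full float precision — a single final rounding: four significant figures.
Hardness H = 460.2 MPa = 4.602e+08 Pa.
Expressed in SI base units: W = 1339 N, H = 4.602e+08 Pa, K = 1.818e-05.
Volumetric rate dV/dL = K·W/H (no L dependence): 1.818e-05 · 1339 / 4.602e+08 = 5.290e-11 m³/m.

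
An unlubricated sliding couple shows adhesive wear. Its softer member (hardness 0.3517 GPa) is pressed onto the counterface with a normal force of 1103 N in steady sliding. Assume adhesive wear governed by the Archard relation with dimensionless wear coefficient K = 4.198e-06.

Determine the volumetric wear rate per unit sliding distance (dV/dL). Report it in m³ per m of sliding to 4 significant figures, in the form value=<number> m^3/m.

value=1.317e-11 m^3/m

The computation keeps full float precision — the intermediates are shown rounded — one last rounding, at four significant figures.
Hardness H = 0.3517 GPa = 3.517e+08 Pa.
As SI base values: W = 1103 N, H = 3.517e+08 Pa, K = 4.198e-06.
The wear rate dV/dL = K·W/H (independent of L): 4.198e-06 · 1103 / 3.517e+08 = 1.317e-11 m³/m.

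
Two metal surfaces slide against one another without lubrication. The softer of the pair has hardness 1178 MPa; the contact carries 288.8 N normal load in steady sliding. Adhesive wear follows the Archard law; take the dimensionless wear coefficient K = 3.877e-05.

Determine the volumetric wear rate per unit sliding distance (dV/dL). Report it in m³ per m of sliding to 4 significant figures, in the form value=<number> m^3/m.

value=9.505e-12 m^3/m

Intermediates are printed rounded; the algebra maintains full precision — one final rounding: four significant figures.
Convert: Hardness H = 1178 MPa = 1.178e+09 Pa.
Collected in SI base units: W = 288.8 N, H = 1.178e+09 Pa, K = 3.877e-05.
The wear rate dV/dL = K·W/H — distance-free: 3.877e-05 · 288.8 / 1.178e+09 = 9.505e-12 m³/m.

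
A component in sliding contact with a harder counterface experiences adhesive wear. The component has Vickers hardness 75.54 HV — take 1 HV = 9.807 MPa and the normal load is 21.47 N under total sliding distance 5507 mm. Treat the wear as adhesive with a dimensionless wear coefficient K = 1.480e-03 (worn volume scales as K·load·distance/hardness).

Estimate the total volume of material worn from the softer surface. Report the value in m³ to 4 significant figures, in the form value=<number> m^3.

Intermediate values are displayed rounded — each operation maintains full float precision, and a lone final rounding to 4 significant digits.
Sliding distance L = 5507 mm = 5.507 m.
Hardness H = 75.54 HV × 9.807 MPa/HV = 740.8 MPa = 7.408e+08 Pa.
SI base units throughout: W = 21.47 N, H = 7.408e+08 Pa, K = 1.480e-03.
By Archard's law, V = K·W·L/H = 1.480e-03 · 21.47 · 5.507 / 7.408e+08 = 2.362e-10 m³.

value=2.362e-10 m^3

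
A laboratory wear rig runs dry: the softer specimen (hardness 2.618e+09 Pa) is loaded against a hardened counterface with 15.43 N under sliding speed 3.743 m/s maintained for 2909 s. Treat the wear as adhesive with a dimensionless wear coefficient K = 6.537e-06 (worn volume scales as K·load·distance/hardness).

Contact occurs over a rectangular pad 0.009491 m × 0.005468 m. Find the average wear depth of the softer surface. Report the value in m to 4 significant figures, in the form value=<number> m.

value=8.083e-06 m

All working math keeps full float precision. Intermediates are printed rounded; one final rounding: 4 significant digits.
The distance L = v·t = 3.743 m/s × 2909 s = 1.089e+04 m.
Contact area A = 0.009491 m × 0.005468 m = 5.190e-05 m².
In SI base units, W = 15.43 N, H = 2.618e+09 Pa, K = 6.537e-06.
Archard volume V = K·W·L/H = 6.537e-06 · 15.43 · 1.089e+04 / 2.618e+09 = 4.195e-10 m³.
Depth of wear h = V/A = 4.195e-10 / 5.190e-05 = 8.083e-06 m.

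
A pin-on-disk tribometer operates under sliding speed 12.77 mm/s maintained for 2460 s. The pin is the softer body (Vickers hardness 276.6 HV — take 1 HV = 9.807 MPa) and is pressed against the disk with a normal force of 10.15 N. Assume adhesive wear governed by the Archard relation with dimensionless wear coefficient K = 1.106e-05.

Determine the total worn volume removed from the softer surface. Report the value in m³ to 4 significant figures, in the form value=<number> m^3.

Each operation carries full float precision, and intermediate values are printed rounded — one last rounding, at four significant digits.
Sliding speed v = 12.77 mm/s = 0.01277 m/s. Path length L = v·t = 0.01277 m/s × 2460 s = 31.41 m.
Hardness H = 276.6 HV × 9.807 MPa/HV = 2713 MPa = 2.713e+09 Pa.
As SI base values: W = 10.15 N, H = 2.713e+09 Pa, K = 1.106e-05.
Worn volume V = K·W·L/H = 1.106e-05 · 10.15 · 31.41 / 2.713e+09 = 1.300e-12 m³.

value=1.300e-12 m^3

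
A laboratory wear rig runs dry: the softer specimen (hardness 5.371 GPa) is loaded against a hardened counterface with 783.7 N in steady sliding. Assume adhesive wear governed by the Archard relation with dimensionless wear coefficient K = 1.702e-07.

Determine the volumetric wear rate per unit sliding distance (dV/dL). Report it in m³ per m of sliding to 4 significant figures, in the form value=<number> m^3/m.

value=2.483e-14 m^3/m

The computation maintains exact precision — displayed values are rounded. Rounded just once: 4 significant digits.
Convert: Hardness H = 5.371 GPa = 5.371e+09 Pa.
Working in SI base units: W = 783.7 N, H = 5.371e+09 Pa, K = 1.702e-07.
Wear rate dV/dL = K·W/H, so: 1.702e-07 · 783.7 / 5.371e+09 = 2.483e-14 m³/m.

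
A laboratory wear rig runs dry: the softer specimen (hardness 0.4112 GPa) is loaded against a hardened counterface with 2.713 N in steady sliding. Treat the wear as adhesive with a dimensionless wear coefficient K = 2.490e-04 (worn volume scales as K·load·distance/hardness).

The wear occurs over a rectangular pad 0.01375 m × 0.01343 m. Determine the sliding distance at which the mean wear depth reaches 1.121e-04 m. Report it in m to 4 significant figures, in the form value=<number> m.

value=1.260e+04 m

All working math carries full precision — intermediates are printed rounded, and one final rounding to four significant figures.
Convert: Hardness H = 0.4112 GPa = 4.112e+08 Pa.
Convert: Contact area A = 0.01375 m × 0.01343 m = 1.847e-04 m².
In SI base units: W = 2.713 N, H = 4.112e+08 Pa, K = 2.490e-04.
Volume at the limit: V_lim = h_lim·A = 1.121e-04 · 1.847e-04 = 2.070e-08 m³.
So the life L = V_lim·H/(K·W) = 2.070e-08 · 4.112e+08 / (2.490e-04 · 2.713) = 1.260e+04 m.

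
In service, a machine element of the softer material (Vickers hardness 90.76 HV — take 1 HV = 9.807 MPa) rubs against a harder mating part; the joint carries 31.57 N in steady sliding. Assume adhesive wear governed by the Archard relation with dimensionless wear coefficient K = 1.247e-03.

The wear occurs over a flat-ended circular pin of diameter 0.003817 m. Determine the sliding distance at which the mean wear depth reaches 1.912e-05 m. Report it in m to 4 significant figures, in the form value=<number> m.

Intermediate values are printed rounded. The computation carries full precision. Rounded just once to four significant figures.
Convert: Hardness H = 90.76 HV × 9.807 MPa/HV = 890.1 MPa = 8.901e+08 Pa.
Convert: Contact area A = π·d²/4 = π·(0.003817 m)²/4 = 1.144e-05 m².
As SI base values: W = 31.57 N, H = 8.901e+08 Pa, K = 1.247e-03.
Limit volume V_lim = h_lim·A = 1.912e-05 · 1.144e-05 = 2.188e-10 m³.
Inverting, life L = V_lim·H/(K·W) = 2.188e-10 · 8.901e+08 / (1.247e-03 · 31.57) = 4.947 m.

value=4.947 m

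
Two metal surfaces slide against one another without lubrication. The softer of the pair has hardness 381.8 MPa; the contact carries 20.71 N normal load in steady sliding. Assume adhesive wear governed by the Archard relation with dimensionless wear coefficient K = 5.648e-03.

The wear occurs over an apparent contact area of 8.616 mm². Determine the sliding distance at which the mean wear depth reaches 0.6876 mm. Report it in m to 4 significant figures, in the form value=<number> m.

value=19.34 m

Displayed values are rounded; the algebra runs at exact precision. Rounded once at the end: four significant figures.
Hardness H = 381.8 MPa = 3.818e+08 Pa.
Contact area A = 8.616 mm² = 8.616e-06 m².
Depth limit h_lim = 0.6876 mm = 6.876e-04 m.
Working in SI base units: W = 20.71 N, H = 3.818e+08 Pa, K = 5.648e-03.
Allowed volume V_lim = h_lim·A = 6.876e-04 · 8.616e-06 = 5.924e-09 m³.
Inverting, life L = V_lim·H/(K·W) = 5.924e-09 · 3.818e+08 / (5.648e-03 · 20.71) = 19.34 m.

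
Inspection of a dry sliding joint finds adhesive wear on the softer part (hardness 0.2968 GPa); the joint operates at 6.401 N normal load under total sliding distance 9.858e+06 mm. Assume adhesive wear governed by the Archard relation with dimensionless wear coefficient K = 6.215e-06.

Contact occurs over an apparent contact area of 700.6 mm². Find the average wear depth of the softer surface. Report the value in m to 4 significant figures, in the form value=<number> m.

All arithmetic runs at exact precision; printed values are rounded. Rounded just once, at 4 significant figures.
Convert: Sliding distance L = 9.858e+06 mm = 9858 m.
Convert: Hardness H = 0.2968 GPa = 2.968e+08 Pa.
Convert: Contact area A = 700.6 mm² = 7.006e-04 m².
Collected in SI base units: W = 6.401 N, H = 2.968e+08 Pa, K = 6.215e-06.
Archard volume V = K·W·L/H = 6.215e-06 · 6.401 · 9858 / 2.968e+08 = 1.321e-09 m³.
Depth h = V/A = 1.321e-09 / 7.006e-04 = 1.886e-06 m.

value=1.886e-06 m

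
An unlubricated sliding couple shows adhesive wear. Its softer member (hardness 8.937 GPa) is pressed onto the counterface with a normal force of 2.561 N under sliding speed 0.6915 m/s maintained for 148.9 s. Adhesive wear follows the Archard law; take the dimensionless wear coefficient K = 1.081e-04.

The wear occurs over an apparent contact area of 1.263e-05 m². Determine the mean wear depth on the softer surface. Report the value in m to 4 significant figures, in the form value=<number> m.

Intermediates are displayed rounded, and all arithmetic runs at full precision — one last rounding to 4 significant figures.
Convert: Distance L = v·t = 0.6915 m/s × 148.9 s = 103.0 m.
Convert: Hardness H = 8.937 GPa = 8.937e+09 Pa.
In SI base units, W = 2.561 N, H = 8.937e+09 Pa, K = 1.081e-04.
Archard volume V = K·W·L/H = 1.081e-04 · 2.561 · 103.0 / 8.937e+09 = 3.190e-12 m³.
Wear depth h = V/A = 3.190e-12 / 1.263e-05 = 2.525e-07 m.

value=2.525e-07 m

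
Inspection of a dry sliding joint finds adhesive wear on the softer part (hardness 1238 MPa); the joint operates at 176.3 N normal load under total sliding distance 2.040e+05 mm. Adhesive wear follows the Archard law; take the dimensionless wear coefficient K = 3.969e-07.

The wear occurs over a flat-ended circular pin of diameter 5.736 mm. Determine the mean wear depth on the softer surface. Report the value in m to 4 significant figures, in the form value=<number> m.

Intermediate values are shown rounded. The algebra maintains full float precision; a lone final rounding to 4 significant digits.
Sliding distance L = 2.040e+05 mm = 204.0 m.
Hardness H = 1238 MPa = 1.238e+09 Pa.
Pin diameter d = 5.736 mm = 0.005736 m. Contact area A = π·d²/4 = π·(0.005736 m)²/4 = 2.584e-05 m².
Restated in SI base units: W = 176.3 N, H = 1.238e+09 Pa, K = 3.969e-07.
Wear volume V = K·W·L/H = 3.969e-07 · 176.3 · 204.0 / 1.238e+09 = 1.153e-11 m³.
Mean wear depth h = V/A = 1.153e-11 / 2.584e-05 = 4.462e-07 m.

value=4.462e-07 m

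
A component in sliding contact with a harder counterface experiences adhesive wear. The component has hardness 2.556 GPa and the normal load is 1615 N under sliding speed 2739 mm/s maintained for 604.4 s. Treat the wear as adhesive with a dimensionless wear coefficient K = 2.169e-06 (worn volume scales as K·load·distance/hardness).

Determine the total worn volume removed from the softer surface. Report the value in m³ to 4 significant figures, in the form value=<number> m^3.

value=2.269e-09 m^3

The intermediates are displayed rounded — all arithmetic maintains exact precision — rounded once at the end, at 4 significant digits.
Sliding speed v = 2739 mm/s = 2.739 m/s. Distance covered L = v·t = 2.739 m/s × 604.4 s = 1655 m.
Hardness H = 2.556 GPa = 2.556e+09 Pa.
Expressed in SI base units: W = 1615 N, H = 2.556e+09 Pa, K = 2.169e-06.
Archard relation: V = K·W·L/H = 2.169e-06 · 1615 · 1655 / 2.556e+09 = 2.269e-09 m³.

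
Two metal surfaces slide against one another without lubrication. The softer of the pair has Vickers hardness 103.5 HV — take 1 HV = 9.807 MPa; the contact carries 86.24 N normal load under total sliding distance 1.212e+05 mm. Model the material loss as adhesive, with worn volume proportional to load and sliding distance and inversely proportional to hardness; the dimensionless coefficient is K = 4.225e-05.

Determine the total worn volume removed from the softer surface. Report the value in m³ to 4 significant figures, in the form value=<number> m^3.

All working math maintains full precision; intermediates are displayed rounded — rounded just once: 4 significant figures.
Path length L = 1.212e+05 mm = 121.2 m.
Hardness H = 103.5 HV × 9.807 MPa/HV = 1015 MPa = 1.015e+09 Pa.
As SI base values: W = 86.24 N, H = 1.015e+09 Pa, K = 4.225e-05.
Worn volume V = K·W·L/H = 4.225e-05 · 86.24 · 121.2 / 1.015e+09 = 4.351e-10 m³.

value=4.351e-10 m^3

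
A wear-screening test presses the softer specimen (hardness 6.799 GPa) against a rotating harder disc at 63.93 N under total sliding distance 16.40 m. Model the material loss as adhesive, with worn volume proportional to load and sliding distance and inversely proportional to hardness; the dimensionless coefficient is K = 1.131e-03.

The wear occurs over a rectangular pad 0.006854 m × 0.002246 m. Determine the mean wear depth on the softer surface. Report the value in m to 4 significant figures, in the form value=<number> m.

value=1.133e-05 m

Intermediate values are shown rounded — the computation holds full float precision; rounded just once: four significant digits.
Convert: Hardness H = 6.799 GPa = 6.799e+09 Pa.
Convert: Contact area A = 0.006854 m × 0.002246 m = 1.539e-05 m².
As SI base values: W = 63.93 N, H = 6.799e+09 Pa, K = 1.131e-03.
Worn volume V = K·W·L/H = 1.131e-03 · 63.93 · 16.40 / 6.799e+09 = 1.744e-10 m³.
Average depth h = V/A = 1.744e-10 / 1.539e-05 = 1.133e-05 m.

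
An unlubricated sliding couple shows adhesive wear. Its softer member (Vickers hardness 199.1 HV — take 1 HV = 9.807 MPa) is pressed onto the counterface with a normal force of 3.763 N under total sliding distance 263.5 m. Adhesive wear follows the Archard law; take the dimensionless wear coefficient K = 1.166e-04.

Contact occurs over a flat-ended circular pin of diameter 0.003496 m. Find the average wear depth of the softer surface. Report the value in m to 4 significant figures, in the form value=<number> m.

value=6.168e-06 m

Every step carries full float precision — shown intermediates are rounded; a single final rounding to 4 significant figures.
Hardness H = 199.1 HV × 9.807 MPa/HV = 1953 MPa = 1.953e+09 Pa.
Contact area A = π·d²/4 = π·(0.003496 m)²/4 = 9.599e-06 m².
Working in SI base units: W = 3.763 N, H = 1.953e+09 Pa, K = 1.166e-04.
The Archard volume V = K·W·L/H = 1.166e-04 · 3.763 · 263.5 / 1.953e+09 = 5.921e-11 m³.
Average depth h = V/A = 5.921e-11 / 9.599e-06 = 6.168e-06 m.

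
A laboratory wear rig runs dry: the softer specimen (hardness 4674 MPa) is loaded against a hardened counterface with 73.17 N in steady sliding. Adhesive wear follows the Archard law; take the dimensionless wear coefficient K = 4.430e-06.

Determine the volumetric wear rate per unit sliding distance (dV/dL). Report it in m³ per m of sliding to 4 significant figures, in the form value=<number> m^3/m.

Intermediate values are displayed rounded. Each operation keeps exact precision; a lone final rounding to 4 significant figures.
Hardness H = 4674 MPa = 4.674e+09 Pa.
As SI base values: W = 73.17 N, H = 4.674e+09 Pa, K = 4.430e-06.
The wear rate dV/dL = K·W/H: 4.430e-06 · 73.17 / 4.674e+09 = 6.935e-14 m³/m.

value=6.935e-14 m^3/m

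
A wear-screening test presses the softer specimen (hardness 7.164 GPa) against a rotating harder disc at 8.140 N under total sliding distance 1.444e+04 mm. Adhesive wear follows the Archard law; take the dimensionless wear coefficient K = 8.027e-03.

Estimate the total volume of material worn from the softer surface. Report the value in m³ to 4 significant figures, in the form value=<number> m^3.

The algebra keeps exact precision — intermediates are shown rounded — one final rounding, at 4 significant digits.
Distance covered L = 1.444e+04 mm = 14.44 m.
Hardness H = 7.164 GPa = 7.164e+09 Pa.
Working in SI base units: W = 8.140 N, H = 7.164e+09 Pa, K = 8.027e-03.
Wear volume V = K·W·L/H = 8.027e-03 · 8.140 · 14.44 / 7.164e+09 = 1.317e-10 m³.

value=1.317e-10 m^3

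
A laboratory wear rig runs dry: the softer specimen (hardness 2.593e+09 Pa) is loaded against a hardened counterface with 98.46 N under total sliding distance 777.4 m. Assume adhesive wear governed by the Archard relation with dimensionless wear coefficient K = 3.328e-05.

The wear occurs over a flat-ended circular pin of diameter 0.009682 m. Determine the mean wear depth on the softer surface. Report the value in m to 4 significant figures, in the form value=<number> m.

Each operation holds full precision. Intermediates are printed rounded — rounded once at the end: four significant digits.
Contact area A = π·d²/4 = π·(0.009682 m)²/4 = 7.362e-05 m².
In SI base units: W = 98.46 N, H = 2.593e+09 Pa, K = 3.328e-05.
Archard volume V = K·W·L/H = 3.328e-05 · 98.46 · 777.4 / 2.593e+09 = 9.824e-10 m³.
Wear depth h = V/A = 9.824e-10 / 7.362e-05 = 1.334e-05 m.

value=1.334e-05 m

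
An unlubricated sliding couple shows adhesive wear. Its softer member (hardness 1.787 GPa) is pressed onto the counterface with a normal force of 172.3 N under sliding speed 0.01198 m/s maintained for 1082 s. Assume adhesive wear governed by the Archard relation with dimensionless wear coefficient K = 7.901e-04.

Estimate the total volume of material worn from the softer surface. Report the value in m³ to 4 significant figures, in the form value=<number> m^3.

value=9.875e-10 m^3

Intermediate values appear rounded; the computation carries full precision, and rounded once at the end, at four significant digits.
Convert: Total distance L = v·t = 0.01198 m/s × 1082 s = 12.96 m.
Convert: Hardness H = 1.787 GPa = 1.787e+09 Pa.
Restated in SI base units: W = 172.3 N, H = 1.787e+09 Pa, K = 7.901e-04.
By Archard's law, V = K·W·L/H = 7.901e-04 · 172.3 · 12.96 / 1.787e+09 = 9.875e-10 m³.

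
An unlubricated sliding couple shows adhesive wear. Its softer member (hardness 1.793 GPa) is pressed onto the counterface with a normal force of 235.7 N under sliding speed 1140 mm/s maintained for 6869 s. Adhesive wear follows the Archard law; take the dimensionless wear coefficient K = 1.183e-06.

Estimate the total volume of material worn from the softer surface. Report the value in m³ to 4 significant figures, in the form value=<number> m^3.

Intermediates are printed rounded; the algebra holds full precision. Rounded just once to 4 significant figures.
Sliding speed v = 1140 mm/s = 1.140 m/s. Distance covered L = v·t = 1.140 m/s × 6869 s = 7831 m.
Hardness H = 1.793 GPa = 1.793e+09 Pa.
In SI base units, W = 235.7 N, H = 1.793e+09 Pa, K = 1.183e-06.
Volume removed: V = K·W·L/H = 1.183e-06 · 235.7 · 7831 / 1.793e+09 = 1.218e-09 m³.

value=1.218e-09 m^3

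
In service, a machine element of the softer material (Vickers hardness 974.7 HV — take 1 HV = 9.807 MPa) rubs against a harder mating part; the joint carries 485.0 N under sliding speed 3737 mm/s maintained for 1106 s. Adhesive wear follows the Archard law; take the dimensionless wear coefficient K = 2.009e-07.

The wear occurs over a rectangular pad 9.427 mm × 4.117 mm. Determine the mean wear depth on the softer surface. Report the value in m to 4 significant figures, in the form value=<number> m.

value=1.086e-06 m

Intermediates appear rounded; each operation carries full precision, and one last rounding, at four significant digits.
Sliding speed v = 3737 mm/s = 3.737 m/s. Sliding distance L = v·t = 3.737 m/s × 1106 s = 4133 m.
Hardness H = 974.7 HV × 9.807 MPa/HV = 9559 MPa = 9.559e+09 Pa.
Pad sides 9.427 mm × 4.117 mm = 0.009427 m × 0.004117 m. Contact area A = 0.009427 m × 0.004117 m = 3.881e-05 m².
As SI base values: W = 485.0 N, H = 9.559e+09 Pa, K = 2.009e-07.
By Archard's law, V = K·W·L/H = 2.009e-07 · 485.0 · 4133 / 9.559e+09 = 4.213e-11 m³.
Mean wear depth h = V/A = 4.213e-11 / 3.881e-05 = 1.086e-06 m.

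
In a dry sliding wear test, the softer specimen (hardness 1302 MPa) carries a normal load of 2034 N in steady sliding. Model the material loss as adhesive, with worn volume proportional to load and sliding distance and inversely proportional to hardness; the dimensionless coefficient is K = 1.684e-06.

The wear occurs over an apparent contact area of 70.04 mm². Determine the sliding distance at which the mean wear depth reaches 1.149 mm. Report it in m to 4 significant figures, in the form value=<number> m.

Printed values are rounded, and each operation holds full float precision, and rounded once at the end: four significant digits.
Hardness H = 1302 MPa = 1.302e+09 Pa.
Contact area A = 70.04 mm² = 7.004e-05 m².
Depth limit h_lim = 1.149 mm = 0.001149 m.
In SI base units: W = 2034 N, H = 1.302e+09 Pa, K = 1.684e-06.
At the depth limit, V_lim = h_lim·A = 0.001149 · 7.004e-05 = 8.048e-08 m³.
Thus life L = V_lim·H/(K·W) = 8.048e-08 · 1.302e+09 / (1.684e-06 · 2034) = 3.059e+04 m.

value=3.059e+04 m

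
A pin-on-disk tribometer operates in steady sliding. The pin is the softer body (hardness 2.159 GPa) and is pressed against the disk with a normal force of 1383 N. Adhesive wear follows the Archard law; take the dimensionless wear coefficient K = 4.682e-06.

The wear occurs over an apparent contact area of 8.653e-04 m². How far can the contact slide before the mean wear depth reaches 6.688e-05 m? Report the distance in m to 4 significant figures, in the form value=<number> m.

Intermediates are shown rounded; the computation runs at full float precision — one final rounding: four significant digits.
Hardness H = 2.159 GPa = 2.159e+09 Pa.
Collected in SI base units: W = 1383 N, H = 2.159e+09 Pa, K = 4.682e-06.
Wearable volume V_lim = h_lim·A = 6.688e-05 · 8.653e-04 = 5.787e-08 m³.
Thus life L = V_lim·H/(K·W) = 5.787e-08 · 2.159e+09 / (4.682e-06 · 1383) = 1.930e+04 m.

value=1.930e+04 m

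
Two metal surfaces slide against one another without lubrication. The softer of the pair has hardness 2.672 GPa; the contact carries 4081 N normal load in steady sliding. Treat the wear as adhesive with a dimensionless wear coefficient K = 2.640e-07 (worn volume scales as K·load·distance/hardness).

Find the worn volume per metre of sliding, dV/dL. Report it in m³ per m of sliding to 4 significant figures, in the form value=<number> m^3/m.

Shown intermediates are rounded; all working math maintains full float precision. Rounded once at the end: four significant digits.
Convert: Hardness H = 2.672 GPa = 2.672e+09 Pa.
In SI base units: W = 4081 N, H = 2.672e+09 Pa, K = 2.640e-07.
Rate of wear dV/dL = K·W/H (independent of L): 2.640e-07 · 4081 / 2.672e+09 = 4.032e-13 m³/m.

value=4.032e-13 m^3/m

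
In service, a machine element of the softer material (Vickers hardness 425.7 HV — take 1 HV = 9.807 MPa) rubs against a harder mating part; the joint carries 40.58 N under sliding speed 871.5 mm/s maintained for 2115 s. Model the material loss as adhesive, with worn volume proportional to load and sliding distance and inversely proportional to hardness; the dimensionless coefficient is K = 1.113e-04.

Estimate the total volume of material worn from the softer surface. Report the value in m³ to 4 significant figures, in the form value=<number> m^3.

All arithmetic maintains exact precision; intermediates appear rounded; a single final rounding to four significant digits.
Convert: Sliding speed v = 871.5 mm/s = 0.8715 m/s. Sliding distance L = v·t = 0.8715 m/s × 2115 s = 1843 m.
Convert: Hardness H = 425.7 HV × 9.807 MPa/HV = 4175 MPa = 4.175e+09 Pa.
Working in SI base units: W = 40.58 N, H = 4.175e+09 Pa, K = 1.113e-04.
Worn volume V = K·W·L/H = 1.113e-04 · 40.58 · 1843 / 4.175e+09 = 1.994e-09 m³.

value=1.994e-09 m^3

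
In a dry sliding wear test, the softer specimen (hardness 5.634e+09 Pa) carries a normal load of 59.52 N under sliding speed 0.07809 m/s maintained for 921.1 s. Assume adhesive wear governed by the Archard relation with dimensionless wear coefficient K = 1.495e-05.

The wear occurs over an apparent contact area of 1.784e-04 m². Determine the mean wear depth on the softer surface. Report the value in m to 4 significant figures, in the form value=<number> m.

value=6.368e-08 m

The intermediates are printed rounded; every step maintains full float precision — a single final rounding, at 4 significant digits.
Sliding distance L = v·t = 0.07809 m/s × 921.1 s = 71.93 m.
As SI base values: W = 59.52 N, H = 5.634e+09 Pa, K = 1.495e-05.
Archard volume V = K·W·L/H = 1.495e-05 · 59.52 · 71.93 / 5.634e+09 = 1.136e-11 m³.
Mean wear depth h = V/A = 1.136e-11 / 1.784e-04 = 6.368e-08 m.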